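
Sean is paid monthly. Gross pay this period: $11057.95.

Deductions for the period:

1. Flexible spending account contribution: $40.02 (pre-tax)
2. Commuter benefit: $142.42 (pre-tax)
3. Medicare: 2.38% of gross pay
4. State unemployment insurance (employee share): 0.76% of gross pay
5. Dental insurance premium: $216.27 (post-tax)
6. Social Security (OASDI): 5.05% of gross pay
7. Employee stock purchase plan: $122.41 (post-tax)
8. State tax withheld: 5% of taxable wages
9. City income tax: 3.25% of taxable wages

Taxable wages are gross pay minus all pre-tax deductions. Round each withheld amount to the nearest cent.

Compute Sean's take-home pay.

Commuter benefit: $142.42
Flexible spending account contribution: $40.02
Pre-tax total = $142.42 + $40.02 = $182.44
Taxable wages = $11057.95 − $182.44 = $10875.51
City income tax: $10875.51 × 0.0325 = $353.45
State tax withheld: $10875.51 × 0.05 = $543.78
State unemployment insurance (employee share): $11057.95 × 0.0076 = $84.04
Medicare: $11057.95 × 0.0238 = $263.18
Social Security (OASDI): $11057.95 × 0.0505 = $558.43
Employee stock purchase plan: $122.41
Dental insurance premium: $216.27
Total deductions = $142.42 + $40.02 + $353.45 + $543.78 + $84.04 + $263.18 + $558.43 + $122.41 + $216.27 = $2324.00
Net pay = $11057.95 − $2324.00 = $8733.95

$8733.95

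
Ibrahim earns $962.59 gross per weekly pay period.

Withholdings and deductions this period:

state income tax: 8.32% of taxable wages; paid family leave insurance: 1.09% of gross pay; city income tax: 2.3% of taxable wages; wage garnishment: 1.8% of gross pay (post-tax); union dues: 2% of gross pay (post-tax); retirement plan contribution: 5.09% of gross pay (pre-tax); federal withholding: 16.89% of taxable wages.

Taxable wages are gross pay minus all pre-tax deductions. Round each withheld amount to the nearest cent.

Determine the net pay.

Retirement plan contribution: $962.59 × 0.0509 = $49.00
Taxable wages = $962.59 − $49.00 = $913.59
State income tax: $913.59 × 0.0832 = $76.01
City income tax: $913.59 × 0.023 = $21.01
Federal withholding: $913.59 × 0.1689 = $154.31
Paid family leave insurance: $962.59 × 0.0109 = $10.49
Union dues: $962.59 × 0.02 = $19.25
Wage garnishment: $962.59 × 0.018 = $17.33
Total deductions = $49.00 + $76.01 + $21.01 + $154.31 + $10.49 + $19.25 + $17.33 = $347.40
Net pay = $962.59 − $347.40 = $615.19

$615.19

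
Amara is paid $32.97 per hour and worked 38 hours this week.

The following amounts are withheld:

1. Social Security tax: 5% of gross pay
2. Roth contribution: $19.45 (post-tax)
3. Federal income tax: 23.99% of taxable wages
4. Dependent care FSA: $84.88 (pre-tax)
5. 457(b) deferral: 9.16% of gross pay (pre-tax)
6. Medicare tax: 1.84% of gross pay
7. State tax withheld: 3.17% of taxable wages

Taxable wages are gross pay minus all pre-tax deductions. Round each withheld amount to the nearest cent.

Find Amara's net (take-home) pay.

Gross pay: 38 × $32.97 = $1,252.86
Dependent care FSA: $84.88
457(b) deferral: $1,252.86 × 0.0916 = $114.76
Pre-tax total = $84.88 + $114.76 = $199.64
Taxable wages = $1,252.86 − $199.64 = $1,053.22
Federal income tax: $1,053.22 × 0.2399 = $252.67
State tax withheld: $1,053.22 × 0.0317 = $33.39
Social Security tax: $1,252.86 × 0.05 = $62.64
Medicare tax: $1,252.86 × 0.0184 = $23.05
Roth contribution: $19.45
Total deductions = $84.88 + $114.76 + $252.67 + $33.39 + $62.64 + $23.05 + $19.45 = $590.84
Net pay = $1,252.86 − $590.84 = $662.02

$662.02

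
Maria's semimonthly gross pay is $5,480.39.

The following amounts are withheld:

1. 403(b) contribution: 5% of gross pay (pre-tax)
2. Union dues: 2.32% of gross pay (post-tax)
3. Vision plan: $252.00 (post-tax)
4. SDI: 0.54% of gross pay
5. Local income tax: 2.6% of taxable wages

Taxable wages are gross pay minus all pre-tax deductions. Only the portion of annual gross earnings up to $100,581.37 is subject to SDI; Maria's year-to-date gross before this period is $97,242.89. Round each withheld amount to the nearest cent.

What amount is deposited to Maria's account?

$4,673.82

403(b) contribution: $5,480.39 × 0.05 = $274.02
Taxable wages = $5,480.39 − $274.02 = $5,206.37
Local income tax: $5,206.37 × 0.026 = $135.37
SDI: only $100,581.37 − $97,242.89 = $3,338.48 of this check is subject → $3,338.48 × 0.0054 = $18.03
Vision plan: $252.00
Union dues: $5,480.39 × 0.0232 = $127.15
Total deductions = $274.02 + $135.37 + $18.03 + $252.00 + $127.15 = $806.57
Net pay = $5,480.39 − $806.57 = $4,673.82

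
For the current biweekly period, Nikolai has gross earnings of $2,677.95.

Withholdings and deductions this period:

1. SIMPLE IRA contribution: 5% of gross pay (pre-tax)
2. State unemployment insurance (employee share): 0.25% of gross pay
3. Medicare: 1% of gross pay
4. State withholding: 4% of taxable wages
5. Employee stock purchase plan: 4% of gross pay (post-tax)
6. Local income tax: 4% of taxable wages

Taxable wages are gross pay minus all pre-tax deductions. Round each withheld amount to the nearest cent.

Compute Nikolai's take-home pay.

SIMPLE IRA contribution: $2,677.95 × 0.05 = $133.90
Taxable wages = $2,677.95 − $133.90 = $2,544.05
State withholding: $2,544.05 × 0.04 = $101.76
Local income tax: $2,544.05 × 0.04 = $101.76
Medicare: $2,677.95 × 0.01 = $26.78
State unemployment insurance (employee share): $2,677.95 × 0.0025 = $6.69
Employee stock purchase plan: $2,677.95 × 0.04 = $107.12
Total deductions = $133.90 + $101.76 + $101.76 + $26.78 + $6.69 + $107.12 = $478.01
Net pay = $2,677.95 − $478.01 = $2,199.94

$2,199.94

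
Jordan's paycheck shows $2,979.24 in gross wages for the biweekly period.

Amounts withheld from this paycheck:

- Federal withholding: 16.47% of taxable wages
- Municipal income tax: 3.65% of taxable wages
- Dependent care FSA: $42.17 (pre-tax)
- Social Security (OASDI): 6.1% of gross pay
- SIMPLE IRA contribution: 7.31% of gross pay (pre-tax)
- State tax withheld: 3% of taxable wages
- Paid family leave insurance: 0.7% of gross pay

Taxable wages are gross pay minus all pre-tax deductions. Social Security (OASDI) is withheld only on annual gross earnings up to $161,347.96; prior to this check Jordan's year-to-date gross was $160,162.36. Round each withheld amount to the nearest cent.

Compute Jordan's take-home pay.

$1,997.42

SIMPLE IRA contribution: $2,979.24 × 0.0731 = $217.78
Dependent care FSA: $42.17
Pre-tax total = $217.78 + $42.17 = $259.95
Taxable wages = $2,979.24 − $259.95 = $2,719.29
Federal withholding: $2,719.29 × 0.1647 = $447.87
Municipal income tax: $2,719.29 × 0.0365 = $99.25
State tax withheld: $2,719.29 × 0.03 = $81.58
Paid family leave insurance: $2,979.24 × 0.007 = $20.85
Social Security (OASDI): only $161,347.96 − $160,162.36 = $1,185.60 of this check is subject → $1,185.60 × 0.061 = $72.32
Total deductions = $217.78 + $42.17 + $447.87 + $99.25 + $81.58 + $20.85 + $72.32 = $981.82
Net pay = $2,979.24 − $981.82 = $1,997.42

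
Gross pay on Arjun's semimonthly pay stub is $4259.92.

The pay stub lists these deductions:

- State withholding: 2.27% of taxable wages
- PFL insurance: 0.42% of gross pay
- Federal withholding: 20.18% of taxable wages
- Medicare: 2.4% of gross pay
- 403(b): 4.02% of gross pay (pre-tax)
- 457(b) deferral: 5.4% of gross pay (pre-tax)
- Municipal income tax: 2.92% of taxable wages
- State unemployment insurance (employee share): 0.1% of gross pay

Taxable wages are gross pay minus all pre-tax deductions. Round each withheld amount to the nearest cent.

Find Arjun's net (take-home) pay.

403(b): $4259.92 × 0.0402 = $171.25
457(b) deferral: $4259.92 × 0.054 = $230.04
Pre-tax total = $171.25 + $230.04 = $401.29
Taxable wages = $4259.92 − $401.29 = $3858.63
State withholding: $3858.63 × 0.0227 = $87.59
Municipal income tax: $3858.63 × 0.0292 = $112.67
Federal withholding: $3858.63 × 0.2018 = $778.67
PFL insurance: $4259.92 × 0.0042 = $17.89
Medicare: $4259.92 × 0.024 = $102.24
State unemployment insurance (employee share): $4259.92 × 0.001 = $4.26
Total deductions = $171.25 + $230.04 + $87.59 + $112.67 + $778.67 + $17.89 + $102.24 + $4.26 = $1504.61
Net pay = $4259.92 − $1504.61 = $2755.31

$2755.31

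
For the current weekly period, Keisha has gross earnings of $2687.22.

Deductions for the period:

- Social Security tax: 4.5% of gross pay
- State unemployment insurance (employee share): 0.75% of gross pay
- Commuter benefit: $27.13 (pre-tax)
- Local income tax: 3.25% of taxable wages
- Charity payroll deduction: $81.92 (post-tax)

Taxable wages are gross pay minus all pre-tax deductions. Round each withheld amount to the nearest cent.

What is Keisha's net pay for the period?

Commuter benefit: $27.13
Taxable wages = $2687.22 − $27.13 = $2660.09
Local income tax: $2660.09 × 0.0325 = $86.45
State unemployment insurance (employee share): $2687.22 × 0.0075 = $20.15
Social Security tax: $2687.22 × 0.045 = $120.92
Charity payroll deduction: $81.92
Total deductions = $27.13 + $86.45 + $20.15 + $120.92 + $81.92 = $336.57
Net pay = $2687.22 − $336.57 = $2350.65

$2350.65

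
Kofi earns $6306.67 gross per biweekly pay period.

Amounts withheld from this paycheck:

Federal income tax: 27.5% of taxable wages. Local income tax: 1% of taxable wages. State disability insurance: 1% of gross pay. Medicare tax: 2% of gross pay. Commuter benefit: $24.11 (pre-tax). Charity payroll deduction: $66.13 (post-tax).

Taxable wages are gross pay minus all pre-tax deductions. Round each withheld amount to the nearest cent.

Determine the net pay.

Commuter benefit: $24.11
Taxable wages = $6306.67 − $24.11 = $6282.56
Federal income tax: $6282.56 × 0.275 = $1727.70
Local income tax: $6282.56 × 0.01 = $62.83
State disability insurance: $6306.67 × 0.01 = $63.07
Medicare tax: $6306.67 × 0.02 = $126.13
Charity payroll deduction: $66.13
Total deductions = $24.11 + $1727.70 + $62.83 + $63.07 + $126.13 + $66.13 = $2069.97
Net pay = $6306.67 − $2069.97 = $4236.70

$4236.70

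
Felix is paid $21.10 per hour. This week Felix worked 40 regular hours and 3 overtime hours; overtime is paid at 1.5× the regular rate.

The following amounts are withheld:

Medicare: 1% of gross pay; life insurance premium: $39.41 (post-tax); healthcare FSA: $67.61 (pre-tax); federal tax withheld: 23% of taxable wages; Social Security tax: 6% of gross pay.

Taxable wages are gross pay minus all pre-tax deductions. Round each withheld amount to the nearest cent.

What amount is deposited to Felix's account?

$565.79

Regular pay: 40 × $21.10 = $844.00
Overtime pay: 3 × $21.10 × 1.5 = $94.95
Gross pay = $844.00 + $94.95 = $938.95
Healthcare FSA: $67.61
Taxable wages = $938.95 − $67.61 = $871.34
Federal tax withheld: $871.34 × 0.23 = $200.41
Medicare: $938.95 × 0.01 = $9.39
Social Security tax: $938.95 × 0.06 = $56.34
Life insurance premium: $39.41
Total deductions = $67.61 + $200.41 + $9.39 + $56.34 + $39.41 = $373.16
Net pay = $938.95 − $373.16 = $565.79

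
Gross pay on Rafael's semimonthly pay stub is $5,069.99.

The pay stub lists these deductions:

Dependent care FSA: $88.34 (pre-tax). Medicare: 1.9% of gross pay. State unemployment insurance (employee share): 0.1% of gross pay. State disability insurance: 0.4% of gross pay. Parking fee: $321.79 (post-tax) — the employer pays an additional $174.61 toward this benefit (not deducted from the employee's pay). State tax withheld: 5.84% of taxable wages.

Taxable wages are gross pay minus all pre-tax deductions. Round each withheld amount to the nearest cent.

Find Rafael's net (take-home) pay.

$4,247.25

Dependent care FSA: $88.34
Taxable wages = $5,069.99 − $88.34 = $4,981.65
State tax withheld: $4,981.65 × 0.0584 = $290.93
Medicare: $5,069.99 × 0.019 = $96.33
State unemployment insurance (employee share): $5,069.99 × 0.001 = $5.07
State disability insurance: $5,069.99 × 0.004 = $20.28
Parking fee: $321.79
(Employer's $174.61 toward parking fee is not withheld from the employee.)
Total deductions = $88.34 + $290.93 + $96.33 + $5.07 + $20.28 + $321.79 = $822.74
Net pay = $5,069.99 − $822.74 = $4,247.25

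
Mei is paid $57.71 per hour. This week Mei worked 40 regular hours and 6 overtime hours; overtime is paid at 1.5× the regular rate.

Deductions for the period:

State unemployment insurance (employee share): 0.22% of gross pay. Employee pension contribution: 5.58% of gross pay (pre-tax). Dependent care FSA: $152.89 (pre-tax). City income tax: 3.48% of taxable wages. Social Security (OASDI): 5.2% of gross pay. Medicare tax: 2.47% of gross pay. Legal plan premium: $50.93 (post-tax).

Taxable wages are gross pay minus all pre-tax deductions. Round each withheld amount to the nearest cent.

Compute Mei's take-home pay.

Regular pay: 40 × $57.71 = $2308.40
Overtime pay: 6 × $57.71 × 1.5 = $519.39
Gross pay = $2308.40 + $519.39 = $2827.79
Dependent care FSA: $152.89
Employee pension contribution: $2827.79 × 0.0558 = $157.79
Pre-tax total = $152.89 + $157.79 = $310.68
Taxable wages = $2827.79 − $310.68 = $2517.11
City income tax: $2517.11 × 0.0348 = $87.60
Social Security (OASDI): $2827.79 × 0.052 = $147.05
State unemployment insurance (employee share): $2827.79 × 0.0022 = $6.22
Medicare tax: $2827.79 × 0.0247 = $69.85
Legal plan premium: $50.93
Total deductions = $152.89 + $157.79 + $87.60 + $147.05 + $6.22 + $69.85 + $50.93 = $672.33
Net pay = $2827.79 − $672.33 = $2155.46

$2155.46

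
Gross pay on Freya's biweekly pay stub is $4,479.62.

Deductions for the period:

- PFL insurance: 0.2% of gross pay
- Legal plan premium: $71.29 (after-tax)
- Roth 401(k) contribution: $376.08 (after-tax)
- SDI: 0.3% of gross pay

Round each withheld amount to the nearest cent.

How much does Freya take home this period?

PFL insurance: $4,479.62 × 0.002 = $8.96
SDI: $4,479.62 × 0.003 = $13.44
Legal plan premium: $71.29
Roth 401(k) contribution: $376.08
Total deductions = $8.96 + $13.44 + $71.29 + $376.08 = $469.77
Net pay = $4,479.62 − $469.77 = $4,009.85

$4,009.85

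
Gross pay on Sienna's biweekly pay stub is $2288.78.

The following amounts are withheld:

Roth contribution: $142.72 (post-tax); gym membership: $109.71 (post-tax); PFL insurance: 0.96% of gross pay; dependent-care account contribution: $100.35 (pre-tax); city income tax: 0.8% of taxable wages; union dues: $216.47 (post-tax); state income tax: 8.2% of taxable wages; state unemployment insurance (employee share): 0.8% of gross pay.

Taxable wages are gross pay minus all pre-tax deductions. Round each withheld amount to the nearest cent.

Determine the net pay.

$1482.29

Dependent-care account contribution: $100.35
Taxable wages = $2288.78 − $100.35 = $2188.43
City income tax: $2188.43 × 0.008 = $17.51
State income tax: $2188.43 × 0.082 = $179.45
State unemployment insurance (employee share): $2288.78 × 0.008 = $18.31
PFL insurance: $2288.78 × 0.0096 = $21.97
Gym membership: $109.71
Roth contribution: $142.72
Union dues: $216.47
Total deductions = $100.35 + $17.51 + $179.45 + $18.31 + $21.97 + $109.71 + $142.72 + $216.47 = $806.49
Net pay = $2288.78 − $806.49 = $1482.29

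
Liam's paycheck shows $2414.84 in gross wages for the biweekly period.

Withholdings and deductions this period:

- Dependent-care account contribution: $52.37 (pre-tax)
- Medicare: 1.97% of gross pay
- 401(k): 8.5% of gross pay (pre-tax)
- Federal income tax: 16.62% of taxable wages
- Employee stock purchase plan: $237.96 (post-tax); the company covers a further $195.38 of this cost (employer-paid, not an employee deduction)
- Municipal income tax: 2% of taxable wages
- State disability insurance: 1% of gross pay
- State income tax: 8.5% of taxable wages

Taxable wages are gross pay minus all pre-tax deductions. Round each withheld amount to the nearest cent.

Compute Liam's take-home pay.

401(k): $2414.84 × 0.085 = $205.26
Dependent-care account contribution: $52.37
Pre-tax total = $205.26 + $52.37 = $257.63
Taxable wages = $2414.84 − $257.63 = $2157.21
Federal income tax: $2157.21 × 0.1662 = $358.53
State income tax: $2157.21 × 0.085 = $183.36
Municipal income tax: $2157.21 × 0.02 = $43.14
Medicare: $2414.84 × 0.0197 = $47.57
State disability insurance: $2414.84 × 0.01 = $24.15
Employee stock purchase plan: $237.96
(Employer's $195.38 toward employee stock purchase plan is not withheld from the employee.)
Total deductions = $205.26 + $52.37 + $358.53 + $183.36 + $43.14 + $47.57 + $24.15 + $237.96 = $1152.34
Net pay = $2414.84 − $1152.34 = $1262.50

$1262.50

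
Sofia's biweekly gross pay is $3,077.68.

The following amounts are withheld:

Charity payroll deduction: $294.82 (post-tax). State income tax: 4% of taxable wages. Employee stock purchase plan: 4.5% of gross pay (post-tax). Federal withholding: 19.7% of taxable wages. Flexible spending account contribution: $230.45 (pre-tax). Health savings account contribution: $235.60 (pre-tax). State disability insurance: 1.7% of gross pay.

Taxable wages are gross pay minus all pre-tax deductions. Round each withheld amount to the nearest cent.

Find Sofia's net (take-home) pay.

$1,507.03

Flexible spending account contribution: $230.45
Health savings account contribution: $235.60
Pre-tax total = $230.45 + $235.60 = $466.05
Taxable wages = $3,077.68 − $466.05 = $2,611.63
State income tax: $2,611.63 × 0.04 = $104.47
Federal withholding: $2,611.63 × 0.197 = $514.49
State disability insurance: $3,077.68 × 0.017 = $52.32
Employee stock purchase plan: $3,077.68 × 0.045 = $138.50
Charity payroll deduction: $294.82
Total deductions = $230.45 + $235.60 + $104.47 + $514.49 + $52.32 + $138.50 + $294.82 = $1,570.65
Net pay = $3,077.68 − $1,570.65 = $1,507.03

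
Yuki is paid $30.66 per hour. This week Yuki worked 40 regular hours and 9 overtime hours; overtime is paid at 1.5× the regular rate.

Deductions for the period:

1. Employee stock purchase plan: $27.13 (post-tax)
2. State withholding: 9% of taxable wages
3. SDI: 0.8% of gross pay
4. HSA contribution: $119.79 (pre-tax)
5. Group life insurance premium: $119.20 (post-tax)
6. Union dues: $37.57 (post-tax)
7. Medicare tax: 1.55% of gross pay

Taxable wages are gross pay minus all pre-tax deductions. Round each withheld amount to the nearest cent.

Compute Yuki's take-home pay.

Regular pay: 40 × $30.66 = $1,226.40
Overtime pay: 9 × $30.66 × 1.5 = $413.91
Gross pay = $1,226.40 + $413.91 = $1,640.31
HSA contribution: $119.79
Taxable wages = $1,640.31 − $119.79 = $1,520.52
State withholding: $1,520.52 × 0.09 = $136.85
SDI: $1,640.31 × 0.008 = $13.12
Medicare tax: $1,640.31 × 0.0155 = $25.42
Union dues: $37.57
Employee stock purchase plan: $27.13
Group life insurance premium: $119.20
Total deductions = $119.79 + $136.85 + $13.12 + $25.42 + $37.57 + $27.13 + $119.20 = $479.08
Net pay = $1,640.31 − $479.08 = $1,161.23

$1,161.23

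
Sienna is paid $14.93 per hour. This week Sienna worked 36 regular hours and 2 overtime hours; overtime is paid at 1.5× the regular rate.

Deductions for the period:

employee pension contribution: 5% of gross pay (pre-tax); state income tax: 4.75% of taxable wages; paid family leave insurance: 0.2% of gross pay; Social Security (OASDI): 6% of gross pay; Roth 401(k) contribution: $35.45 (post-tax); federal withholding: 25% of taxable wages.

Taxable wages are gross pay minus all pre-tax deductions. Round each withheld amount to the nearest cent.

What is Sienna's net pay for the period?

$317.04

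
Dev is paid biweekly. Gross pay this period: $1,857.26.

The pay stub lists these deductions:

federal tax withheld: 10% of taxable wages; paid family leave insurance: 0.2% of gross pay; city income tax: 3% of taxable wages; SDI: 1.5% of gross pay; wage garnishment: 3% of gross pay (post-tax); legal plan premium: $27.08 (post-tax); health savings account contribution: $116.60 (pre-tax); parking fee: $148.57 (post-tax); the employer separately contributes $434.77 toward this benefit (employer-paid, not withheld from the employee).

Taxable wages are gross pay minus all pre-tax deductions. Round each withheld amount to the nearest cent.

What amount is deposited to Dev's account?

Health savings account contribution: $116.60
Taxable wages = $1,857.26 − $116.60 = $1,740.66
Federal tax withheld: $1,740.66 × 0.1 = $174.07
City income tax: $1,740.66 × 0.03 = $52.22
Paid family leave insurance: $1,857.26 × 0.002 = $3.71
SDI: $1,857.26 × 0.015 = $27.86
Legal plan premium: $27.08
Wage garnishment: $1,857.26 × 0.03 = $55.72
Parking fee: $148.57
(Employer's $434.77 toward parking fee is not withheld from the employee.)
Total deductions = $116.60 + $174.07 + $52.22 + $3.71 + $27.86 + $27.08 + $55.72 + $148.57 = $605.83
Net pay = $1,857.26 − $605.83 = $1,251.43

$1,251.43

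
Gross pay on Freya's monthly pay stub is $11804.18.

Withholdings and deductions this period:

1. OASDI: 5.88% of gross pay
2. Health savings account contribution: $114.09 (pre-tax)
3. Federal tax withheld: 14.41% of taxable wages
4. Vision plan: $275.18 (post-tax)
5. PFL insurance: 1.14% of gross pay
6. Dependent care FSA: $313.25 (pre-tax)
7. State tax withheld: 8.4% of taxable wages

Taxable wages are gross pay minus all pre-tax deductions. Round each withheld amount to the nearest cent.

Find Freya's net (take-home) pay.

Dependent care FSA: $313.25
Health savings account contribution: $114.09
Pre-tax total = $313.25 + $114.09 = $427.34
Taxable wages = $11804.18 − $427.34 = $11376.84
Federal tax withheld: $11376.84 × 0.1441 = $1639.40
State tax withheld: $11376.84 × 0.084 = $955.65
PFL insurance: $11804.18 × 0.0114 = $134.57
OASDI: $11804.18 × 0.0588 = $694.09
Vision plan: $275.18
Total deductions = $313.25 + $114.09 + $1639.40 + $955.65 + $134.57 + $694.09 + $275.18 = $4126.23
Net pay = $11804.18 − $4126.23 = $7677.95

$7677.95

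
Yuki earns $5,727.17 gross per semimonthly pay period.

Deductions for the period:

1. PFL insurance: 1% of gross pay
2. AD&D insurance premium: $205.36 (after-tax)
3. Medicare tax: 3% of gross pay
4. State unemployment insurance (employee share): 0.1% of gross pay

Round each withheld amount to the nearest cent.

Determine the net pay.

$5,286.99

PFL insurance: $5,727.17 × 0.01 = $57.27
State unemployment insurance (employee share): $5,727.17 × 0.001 = $5.73
Medicare tax: $5,727.17 × 0.03 = $171.82
AD&D insurance premium: $205.36
Total deductions = $57.27 + $5.73 + $171.82 + $205.36 = $440.18
Net pay = $5,727.17 − $440.18 = $5,286.99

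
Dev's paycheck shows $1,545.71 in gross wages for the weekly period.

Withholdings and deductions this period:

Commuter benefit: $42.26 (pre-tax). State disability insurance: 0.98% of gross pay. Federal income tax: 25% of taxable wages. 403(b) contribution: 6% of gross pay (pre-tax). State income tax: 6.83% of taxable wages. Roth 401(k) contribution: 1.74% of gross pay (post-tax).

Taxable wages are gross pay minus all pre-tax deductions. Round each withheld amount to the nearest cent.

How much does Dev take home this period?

Commuter benefit: $42.26
403(b) contribution: $1,545.71 × 0.06 = $92.74
Pre-tax total = $42.26 + $92.74 = $135.00
Taxable wages = $1,545.71 − $135.00 = $1,410.71
State income tax: $1,410.71 × 0.0683 = $96.35
Federal income tax: $1,410.71 × 0.25 = $352.68
State disability insurance: $1,545.71 × 0.0098 = $15.15
Roth 401(k) contribution: $1,545.71 × 0.0174 = $26.90
Total deductions = $42.26 + $92.74 + $96.35 + $352.68 + $15.15 + $26.90 = $626.08
Net pay = $1,545.71 − $626.08 = $919.63

$919.63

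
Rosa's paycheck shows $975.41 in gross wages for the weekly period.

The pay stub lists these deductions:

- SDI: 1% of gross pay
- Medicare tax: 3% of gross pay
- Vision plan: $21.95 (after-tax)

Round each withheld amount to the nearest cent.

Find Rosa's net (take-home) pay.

$914.45

Medicare tax: $975.41 × 0.03 = $29.26
SDI: $975.41 × 0.01 = $9.75
Vision plan: $21.95
Total deductions = $29.26 + $9.75 + $21.95 = $60.96
Net pay = $975.41 − $60.96 = $914.45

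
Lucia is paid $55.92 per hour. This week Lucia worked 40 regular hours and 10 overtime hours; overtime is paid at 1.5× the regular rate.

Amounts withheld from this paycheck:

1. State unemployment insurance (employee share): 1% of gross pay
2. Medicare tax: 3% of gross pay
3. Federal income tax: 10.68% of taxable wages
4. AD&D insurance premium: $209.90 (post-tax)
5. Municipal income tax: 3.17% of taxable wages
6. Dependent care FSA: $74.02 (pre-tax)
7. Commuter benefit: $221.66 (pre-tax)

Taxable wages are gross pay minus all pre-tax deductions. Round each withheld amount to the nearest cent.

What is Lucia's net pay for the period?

$2,061.97

Regular pay: 40 × $55.92 = $2,236.80
Overtime pay: 10 × $55.92 × 1.5 = $838.80
Gross pay = $2,236.80 + $838.80 = $3,075.60
Dependent care FSA: $74.02
Commuter benefit: $221.66
Pre-tax total = $74.02 + $221.66 = $295.68
Taxable wages = $3,075.60 − $295.68 = $2,779.92
Federal income tax: $2,779.92 × 0.1068 = $296.90
Municipal income tax: $2,779.92 × 0.0317 = $88.12
Medicare tax: $3,075.60 × 0.03 = $92.27
State unemployment insurance (employee share): $3,075.60 × 0.01 = $30.76
AD&D insurance premium: $209.90
Total deductions = $74.02 + $221.66 + $296.90 + $88.12 + $92.27 + $30.76 + $209.90 = $1,013.63
Net pay = $3,075.60 − $1,013.63 = $2,061.97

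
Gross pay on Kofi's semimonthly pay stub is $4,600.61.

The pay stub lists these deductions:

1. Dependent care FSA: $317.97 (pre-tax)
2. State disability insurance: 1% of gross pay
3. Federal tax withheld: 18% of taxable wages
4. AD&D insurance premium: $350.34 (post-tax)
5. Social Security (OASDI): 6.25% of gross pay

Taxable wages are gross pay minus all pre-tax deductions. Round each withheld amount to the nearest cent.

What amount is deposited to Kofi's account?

Dependent care FSA: $317.97
Taxable wages = $4,600.61 − $317.97 = $4,282.64
Federal tax withheld: $4,282.64 × 0.18 = $770.88
State disability insurance: $4,600.61 × 0.01 = $46.01
Social Security (OASDI): $4,600.61 × 0.0625 = $287.54
AD&D insurance premium: $350.34
Total deductions = $317.97 + $770.88 + $46.01 + $287.54 + $350.34 = $1,772.74
Net pay = $4,600.61 − $1,772.74 = $2,827.87

$2,827.87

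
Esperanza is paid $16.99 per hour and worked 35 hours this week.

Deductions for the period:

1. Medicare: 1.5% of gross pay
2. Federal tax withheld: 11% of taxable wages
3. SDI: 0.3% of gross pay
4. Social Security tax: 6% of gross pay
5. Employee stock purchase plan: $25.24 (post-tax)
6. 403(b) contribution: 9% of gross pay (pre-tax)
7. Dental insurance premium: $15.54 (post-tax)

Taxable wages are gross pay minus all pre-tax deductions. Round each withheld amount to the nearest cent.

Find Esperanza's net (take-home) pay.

$394.45

Gross pay: 35 × $16.99 = $594.65
403(b) contribution: $594.65 × 0.09 = $53.52
Taxable wages = $594.65 − $53.52 = $541.13
Federal tax withheld: $541.13 × 0.11 = $59.52
Medicare: $594.65 × 0.015 = $8.92
Social Security tax: $594.65 × 0.06 = $35.68
SDI: $594.65 × 0.003 = $1.78
Dental insurance premium: $15.54
Employee stock purchase plan: $25.24
Total deductions = $53.52 + $59.52 + $8.92 + $35.68 + $1.78 + $15.54 + $25.24 = $200.20
Net pay = $594.65 − $200.20 = $394.45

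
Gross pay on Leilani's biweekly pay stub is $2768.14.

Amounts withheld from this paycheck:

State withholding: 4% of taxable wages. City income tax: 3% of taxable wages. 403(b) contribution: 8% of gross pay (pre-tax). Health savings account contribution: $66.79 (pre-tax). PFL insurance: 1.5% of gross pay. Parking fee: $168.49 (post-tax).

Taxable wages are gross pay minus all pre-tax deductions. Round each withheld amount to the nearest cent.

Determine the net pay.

$2096.29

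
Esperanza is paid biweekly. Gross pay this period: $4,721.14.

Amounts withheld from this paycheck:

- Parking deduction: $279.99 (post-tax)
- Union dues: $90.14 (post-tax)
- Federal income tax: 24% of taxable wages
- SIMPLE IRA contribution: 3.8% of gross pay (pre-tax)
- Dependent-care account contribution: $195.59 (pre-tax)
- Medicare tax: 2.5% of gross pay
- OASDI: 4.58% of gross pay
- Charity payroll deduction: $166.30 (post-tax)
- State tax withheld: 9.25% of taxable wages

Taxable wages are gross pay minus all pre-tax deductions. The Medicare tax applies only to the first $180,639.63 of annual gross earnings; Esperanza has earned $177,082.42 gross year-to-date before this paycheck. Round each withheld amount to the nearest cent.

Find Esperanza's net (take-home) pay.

$2,059.46

Dependent-care account contribution: $195.59
SIMPLE IRA contribution: $4,721.14 × 0.038 = $179.40
Pre-tax total = $195.59 + $179.40 = $374.99
Taxable wages = $4,721.14 − $374.99 = $4,346.15
State tax withheld: $4,346.15 × 0.0925 = $402.02
Federal income tax: $4,346.15 × 0.24 = $1,043.08
OASDI: $4,721.14 × 0.0458 = $216.23
Medicare tax: only $180,639.63 − $177,082.42 = $3,557.21 of this check is subject → $3,557.21 × 0.025 = $88.93
Charity payroll deduction: $166.30
Parking deduction: $279.99
Union dues: $90.14
Total deductions = $195.59 + $179.40 + $402.02 + $1,043.08 + $216.23 + $88.93 + $166.30 + $279.99 + $90.14 = $2,661.68
Net pay = $4,721.14 − $2,661.68 = $2,059.46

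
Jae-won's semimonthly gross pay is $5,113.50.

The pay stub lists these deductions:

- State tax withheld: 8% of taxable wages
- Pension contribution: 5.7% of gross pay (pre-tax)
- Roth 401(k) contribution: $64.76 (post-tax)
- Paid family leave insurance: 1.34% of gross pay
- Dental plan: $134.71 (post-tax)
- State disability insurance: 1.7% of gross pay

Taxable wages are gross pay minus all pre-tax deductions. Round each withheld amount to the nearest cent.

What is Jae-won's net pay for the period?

$4,081.35

Pension contribution: $5,113.50 × 0.057 = $291.47
Taxable wages = $5,113.50 − $291.47 = $4,822.03
State tax withheld: $4,822.03 × 0.08 = $385.76
Paid family leave insurance: $5,113.50 × 0.0134 = $68.52
State disability insurance: $5,113.50 × 0.017 = $86.93
Roth 401(k) contribution: $64.76
Dental plan: $134.71
Total deductions = $291.47 + $385.76 + $68.52 + $86.93 + $64.76 + $134.71 = $1,032.15
Net pay = $5,113.50 − $1,032.15 = $4,081.35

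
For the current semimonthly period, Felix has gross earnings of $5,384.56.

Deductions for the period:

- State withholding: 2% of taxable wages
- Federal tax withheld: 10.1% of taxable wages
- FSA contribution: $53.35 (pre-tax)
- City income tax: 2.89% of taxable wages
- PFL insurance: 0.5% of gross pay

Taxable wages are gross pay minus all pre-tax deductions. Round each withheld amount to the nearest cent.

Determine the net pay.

$4,505.15

FSA contribution: $53.35
Taxable wages = $5,384.56 − $53.35 = $5,331.21
State withholding: $5,331.21 × 0.02 = $106.62
City income tax: $5,331.21 × 0.0289 = $154.07
Federal tax withheld: $5,331.21 × 0.101 = $538.45
PFL insurance: $5,384.56 × 0.005 = $26.92
Total deductions = $53.35 + $106.62 + $154.07 + $538.45 + $26.92 = $879.41
Net pay = $5,384.56 − $879.41 = $4,505.15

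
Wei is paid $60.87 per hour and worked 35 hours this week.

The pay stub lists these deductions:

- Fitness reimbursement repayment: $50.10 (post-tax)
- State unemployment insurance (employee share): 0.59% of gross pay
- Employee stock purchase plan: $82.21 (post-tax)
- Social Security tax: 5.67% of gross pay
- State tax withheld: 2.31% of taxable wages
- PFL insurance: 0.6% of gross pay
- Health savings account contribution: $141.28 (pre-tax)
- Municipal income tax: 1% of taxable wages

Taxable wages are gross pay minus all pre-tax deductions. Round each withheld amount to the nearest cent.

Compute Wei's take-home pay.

$1644.87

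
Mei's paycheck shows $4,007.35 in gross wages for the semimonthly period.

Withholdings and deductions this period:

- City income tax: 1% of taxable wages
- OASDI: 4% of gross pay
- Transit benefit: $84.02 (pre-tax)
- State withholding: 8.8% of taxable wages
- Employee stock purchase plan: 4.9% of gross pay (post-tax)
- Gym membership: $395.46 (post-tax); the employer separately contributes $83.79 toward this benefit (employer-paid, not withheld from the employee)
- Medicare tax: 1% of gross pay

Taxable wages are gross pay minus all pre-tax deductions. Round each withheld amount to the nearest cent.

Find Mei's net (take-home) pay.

Transit benefit: $84.02
Taxable wages = $4,007.35 − $84.02 = $3,923.33
State withholding: $3,923.33 × 0.088 = $345.25
City income tax: $3,923.33 × 0.01 = $39.23
OASDI: $4,007.35 × 0.04 = $160.29
Medicare tax: $4,007.35 × 0.01 = $40.07
Employee stock purchase plan: $4,007.35 × 0.049 = $196.36
Gym membership: $395.46
(Employer's $83.79 toward gym membership is not withheld from the employee.)
Total deductions = $84.02 + $345.25 + $39.23 + $160.29 + $40.07 + $196.36 + $395.46 = $1,260.68
Net pay = $4,007.35 − $1,260.68 = $2,746.67

$2,746.67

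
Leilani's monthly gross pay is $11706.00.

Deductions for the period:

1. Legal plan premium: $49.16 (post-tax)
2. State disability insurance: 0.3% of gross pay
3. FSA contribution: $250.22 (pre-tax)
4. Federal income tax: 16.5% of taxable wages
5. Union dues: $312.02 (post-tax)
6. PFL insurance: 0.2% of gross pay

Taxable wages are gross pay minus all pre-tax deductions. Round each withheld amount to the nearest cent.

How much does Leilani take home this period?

$9145.87

FSA contribution: $250.22
Taxable wages = $11706.00 − $250.22 = $11455.78
Federal income tax: $11455.78 × 0.165 = $1890.20
State disability insurance: $11706.00 × 0.003 = $35.12
PFL insurance: $11706.00 × 0.002 = $23.41
Legal plan premium: $49.16
Union dues: $312.02
Total deductions = $250.22 + $1890.20 + $35.12 + $23.41 + $49.16 + $312.02 = $2560.13
Net pay = $11706.00 − $2560.13 = $9145.87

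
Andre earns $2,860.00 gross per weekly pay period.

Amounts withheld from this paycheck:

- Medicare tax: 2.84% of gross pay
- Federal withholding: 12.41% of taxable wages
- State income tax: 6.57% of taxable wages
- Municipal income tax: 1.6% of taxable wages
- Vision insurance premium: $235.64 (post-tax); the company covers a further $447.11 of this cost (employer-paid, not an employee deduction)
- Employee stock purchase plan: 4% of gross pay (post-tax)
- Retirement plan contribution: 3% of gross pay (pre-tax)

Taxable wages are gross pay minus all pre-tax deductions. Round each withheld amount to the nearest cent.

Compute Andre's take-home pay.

$1,772.01

Retirement plan contribution: $2,860.00 × 0.03 = $85.80
Taxable wages = $2,860.00 − $85.80 = $2,774.20
Municipal income tax: $2,774.20 × 0.016 = $44.39
Federal withholding: $2,774.20 × 0.1241 = $344.28
State income tax: $2,774.20 × 0.0657 = $182.26
Medicare tax: $2,860.00 × 0.0284 = $81.22
Vision insurance premium: $235.64
Employee stock purchase plan: $2,860.00 × 0.04 = $114.40
(Employer's $447.11 toward vision insurance premium is not withheld from the employee.)
Total deductions = $85.80 + $44.39 + $344.28 + $182.26 + $81.22 + $235.64 + $114.40 = $1,087.99
Net pay = $2,860.00 − $1,087.99 = $1,772.01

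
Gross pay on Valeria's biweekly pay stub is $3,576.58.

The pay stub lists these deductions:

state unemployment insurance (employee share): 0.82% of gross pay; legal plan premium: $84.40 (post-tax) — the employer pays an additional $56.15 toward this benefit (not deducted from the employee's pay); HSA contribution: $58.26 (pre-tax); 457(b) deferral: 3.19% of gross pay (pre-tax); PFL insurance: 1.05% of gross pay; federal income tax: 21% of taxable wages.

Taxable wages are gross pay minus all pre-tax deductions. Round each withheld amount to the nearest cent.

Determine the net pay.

457(b) deferral: $3,576.58 × 0.0319 = $114.09
HSA contribution: $58.26
Pre-tax total = $114.09 + $58.26 = $172.35
Taxable wages = $3,576.58 − $172.35 = $3,404.23
Federal income tax: $3,404.23 × 0.21 = $714.89
PFL insurance: $3,576.58 × 0.0105 = $37.55
State unemployment insurance (employee share): $3,576.58 × 0.0082 = $29.33
Legal plan premium: $84.40
(Employer's $56.15 toward legal plan premium is not withheld from the employee.)
Total deductions = $114.09 + $58.26 + $714.89 + $37.55 + $29.33 + $84.40 = $1,038.52
Net pay = $3,576.58 − $1,038.52 = $2,538.06

$2,538.06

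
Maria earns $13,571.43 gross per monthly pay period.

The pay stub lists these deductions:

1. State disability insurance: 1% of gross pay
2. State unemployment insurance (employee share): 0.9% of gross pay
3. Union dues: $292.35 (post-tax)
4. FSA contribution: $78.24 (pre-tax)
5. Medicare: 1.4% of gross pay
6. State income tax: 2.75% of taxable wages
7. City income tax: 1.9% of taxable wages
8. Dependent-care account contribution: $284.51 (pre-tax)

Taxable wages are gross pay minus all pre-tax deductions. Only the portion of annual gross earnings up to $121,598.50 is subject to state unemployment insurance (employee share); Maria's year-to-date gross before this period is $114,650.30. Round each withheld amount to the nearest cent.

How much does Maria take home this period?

$11,913.89

Dependent-care account contribution: $284.51
FSA contribution: $78.24
Pre-tax total = $284.51 + $78.24 = $362.75
Taxable wages = $13,571.43 − $362.75 = $13,208.68
City income tax: $13,208.68 × 0.019 = $250.96
State income tax: $13,208.68 × 0.0275 = $363.24
State disability insurance: $13,571.43 × 0.01 = $135.71
Medicare: $13,571.43 × 0.014 = $190.00
State unemployment insurance (employee share): only $121,598.50 − $114,650.30 = $6,948.20 of this check is subject → $6,948.20 × 0.009 = $62.53
Union dues: $292.35
Total deductions = $284.51 + $78.24 + $250.96 + $363.24 + $135.71 + $190.00 + $62.53 + $292.35 = $1,657.54
Net pay = $13,571.43 − $1,657.54 = $11,913.89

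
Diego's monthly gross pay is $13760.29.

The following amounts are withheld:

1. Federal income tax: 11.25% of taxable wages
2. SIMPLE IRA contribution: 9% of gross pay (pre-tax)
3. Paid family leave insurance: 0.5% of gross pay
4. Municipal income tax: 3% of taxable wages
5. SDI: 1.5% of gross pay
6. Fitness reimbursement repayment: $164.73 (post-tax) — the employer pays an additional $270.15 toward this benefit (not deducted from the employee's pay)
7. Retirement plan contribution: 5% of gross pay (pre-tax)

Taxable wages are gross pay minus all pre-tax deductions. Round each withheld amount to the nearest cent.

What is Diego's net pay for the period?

SIMPLE IRA contribution: $13760.29 × 0.09 = $1238.43
Retirement plan contribution: $13760.29 × 0.05 = $688.01
Pre-tax total = $1238.43 + $688.01 = $1926.44
Taxable wages = $13760.29 − $1926.44 = $11833.85
Municipal income tax: $11833.85 × 0.03 = $355.02
Federal income tax: $11833.85 × 0.1125 = $1331.31
Paid family leave insurance: $13760.29 × 0.005 = $68.80
SDI: $13760.29 × 0.015 = $206.40
Fitness reimbursement repayment: $164.73
(Employer's $270.15 toward fitness reimbursement repayment is not withheld from the employee.)
Total deductions = $1238.43 + $688.01 + $355.02 + $1331.31 + $68.80 + $206.40 + $164.73 = $4052.70
Net pay = $13760.29 − $4052.70 = $9707.59

$9707.59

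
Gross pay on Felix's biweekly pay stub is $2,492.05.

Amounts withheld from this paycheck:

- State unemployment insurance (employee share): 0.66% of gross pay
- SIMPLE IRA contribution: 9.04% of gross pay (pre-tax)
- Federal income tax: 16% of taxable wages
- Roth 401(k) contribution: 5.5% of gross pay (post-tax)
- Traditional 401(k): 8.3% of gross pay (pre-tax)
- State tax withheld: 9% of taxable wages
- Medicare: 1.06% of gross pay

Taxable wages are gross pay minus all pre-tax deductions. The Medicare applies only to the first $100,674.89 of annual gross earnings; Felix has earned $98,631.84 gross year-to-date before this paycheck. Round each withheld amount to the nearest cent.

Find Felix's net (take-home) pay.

SIMPLE IRA contribution: $2,492.05 × 0.0904 = $225.28
Traditional 401(k): $2,492.05 × 0.083 = $206.84
Pre-tax total = $225.28 + $206.84 = $432.12
Taxable wages = $2,492.05 − $432.12 = $2,059.93
Federal income tax: $2,059.93 × 0.16 = $329.59
State tax withheld: $2,059.93 × 0.09 = $185.39
State unemployment insurance (employee share): $2,492.05 × 0.0066 = $16.45
Medicare: only $100,674.89 − $98,631.84 = $2,043.05 of this check is subject → $2,043.05 × 0.0106 = $21.66
Roth 401(k) contribution: $2,492.05 × 0.055 = $137.06
Total deductions = $225.28 + $206.84 + $329.59 + $185.39 + $16.45 + $21.66 + $137.06 = $1,122.27
Net pay = $2,492.05 − $1,122.27 = $1,369.78

$1,369.78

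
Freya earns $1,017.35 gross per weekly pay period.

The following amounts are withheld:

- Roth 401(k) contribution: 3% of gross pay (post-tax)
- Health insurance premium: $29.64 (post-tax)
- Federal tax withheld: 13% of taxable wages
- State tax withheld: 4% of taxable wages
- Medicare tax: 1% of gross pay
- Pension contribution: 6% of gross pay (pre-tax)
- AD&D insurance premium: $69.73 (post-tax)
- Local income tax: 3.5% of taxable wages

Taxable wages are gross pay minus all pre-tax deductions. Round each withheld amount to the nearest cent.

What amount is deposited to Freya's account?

$620.21

Pension contribution: $1,017.35 × 0.06 = $61.04
Taxable wages = $1,017.35 − $61.04 = $956.31
Local income tax: $956.31 × 0.035 = $33.47
Federal tax withheld: $956.31 × 0.13 = $124.32
State tax withheld: $956.31 × 0.04 = $38.25
Medicare tax: $1,017.35 × 0.01 = $10.17
Health insurance premium: $29.64
Roth 401(k) contribution: $1,017.35 × 0.03 = $30.52
AD&D insurance premium: $69.73
Total deductions = $61.04 + $33.47 + $124.32 + $38.25 + $10.17 + $29.64 + $30.52 + $69.73 = $397.14
Net pay = $1,017.35 − $397.14 = $620.21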